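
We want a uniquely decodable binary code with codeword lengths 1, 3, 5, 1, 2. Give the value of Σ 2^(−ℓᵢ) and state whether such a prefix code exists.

1.40625; no

With common denominator 2^5 = 32: Σ 2^(−ℓᵢ) = 16/32 + 4/32 + 1/32 + 16/32 + 8/32 = 45/32 = 1.40625.
Kraft's inequality requires Σ ≤ 1; here Σ = 1.40625 > 1, so no such prefix code exists.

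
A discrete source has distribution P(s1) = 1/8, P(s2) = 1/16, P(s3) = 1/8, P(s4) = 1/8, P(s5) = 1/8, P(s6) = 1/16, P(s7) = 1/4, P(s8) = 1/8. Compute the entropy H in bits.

Each probability is a power of 1/2, so log₂(1/p) is an integer.
H = Σ p·log₂(1/p) = 1/8·3 + 1/16·4 + 1/8·3 + 1/8·3 + 1/8·3 + 1/16·4 + 1/4·2 + 1/8·3 = 2.875 bits.

2.875 bits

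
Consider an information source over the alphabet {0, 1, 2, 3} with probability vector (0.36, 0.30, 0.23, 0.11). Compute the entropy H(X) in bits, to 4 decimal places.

H = −Σ pᵢ log₂ pᵢ.
−0.36·log₂(0.36) = 0.5306
−0.30·log₂(0.30) = 0.5211
−0.23·log₂(0.23) = 0.4877
−0.11·log₂(0.11) = 0.3503
Sum ≈ 1.8897 → 1.8897 bits.

1.8897 bits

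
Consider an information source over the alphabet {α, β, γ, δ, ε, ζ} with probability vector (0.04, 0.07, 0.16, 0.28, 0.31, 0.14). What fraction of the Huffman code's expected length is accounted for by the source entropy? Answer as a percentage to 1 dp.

98.0%

Entropy H = −Σ p log₂ p ≈ 2.3125 bits.
Huffman merges: 1/25+7/100→11/100; 11/100+7/50→1/4; 4/25+1/4→41/100; 7/25+31/100→59/100; 41/100+59/100→1. L = 59/25 ≈ 2.3600.
Efficiency = H/L = 2.3125/2.3600 = 98.0%.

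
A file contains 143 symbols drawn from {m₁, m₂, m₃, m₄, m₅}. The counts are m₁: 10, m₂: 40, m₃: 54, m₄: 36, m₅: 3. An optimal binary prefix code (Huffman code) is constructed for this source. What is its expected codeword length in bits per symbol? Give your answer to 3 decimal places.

2.056 bits/symbol

Probabilities are the counts divided by 143.
Repeatedly combine the two least-probable nodes; the expected code length is the sum of the merged weights.
merge 3/143 + 10/143 → 1/11
merge 1/11 + 36/143 → 49/143
merge 40/143 + 49/143 → 89/143
merge 54/143 + 89/143 → 1
L = 1/11 + 49/143 + 89/143 + 1 = 294/143 ≈ 2.056 bits/symbol.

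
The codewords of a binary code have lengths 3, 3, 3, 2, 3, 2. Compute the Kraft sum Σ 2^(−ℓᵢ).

With common denominator 2^3 = 8: Σ 2^(−ℓᵢ) = 1/8 + 1/8 + 1/8 + 2/8 + 1/8 + 2/8 = 8/8 = 1.

1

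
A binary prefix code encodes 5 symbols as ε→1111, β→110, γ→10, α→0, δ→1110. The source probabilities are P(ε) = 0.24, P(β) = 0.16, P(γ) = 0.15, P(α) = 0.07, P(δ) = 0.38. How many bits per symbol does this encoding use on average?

3.33 bits/symbol

L̄ = Σ pᵢ·ℓᵢ = 0.24·4 + 0.16·3 + 0.15·2 + 0.07·1 + 0.38·4 = 3.33 bits/symbol.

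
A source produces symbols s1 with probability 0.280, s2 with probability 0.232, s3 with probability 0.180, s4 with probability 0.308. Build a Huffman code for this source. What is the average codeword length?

Repeatedly combine the two least-probable nodes; the expected code length is the sum of the merged weights.
merge 9/50 + 29/125 → 103/250
merge 7/25 + 77/250 → 147/250
merge 103/250 + 147/250 → 1
L = 103/250 + 147/250 + 1 = 2 bits/symbol.

2 bits/symbol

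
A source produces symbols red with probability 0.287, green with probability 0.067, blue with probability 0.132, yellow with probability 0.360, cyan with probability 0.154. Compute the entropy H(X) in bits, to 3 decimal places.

H = −Σ pᵢ log₂ pᵢ.
−0.287·log₂(0.287) = 0.5169
−0.067·log₂(0.067) = 0.2613
−0.132·log₂(0.132) = 0.3856
−0.360·log₂(0.360) = 0.5306
−0.154·log₂(0.154) = 0.4156
Sum ≈ 2.1100 → 2.110 bits.

2.110 bits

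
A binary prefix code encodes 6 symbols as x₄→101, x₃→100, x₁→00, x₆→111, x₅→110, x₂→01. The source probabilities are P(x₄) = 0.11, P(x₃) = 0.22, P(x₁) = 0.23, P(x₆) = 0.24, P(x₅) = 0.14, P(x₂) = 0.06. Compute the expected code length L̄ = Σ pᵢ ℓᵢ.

2.71 bits/symbol

L̄ = Σ pᵢ·ℓᵢ = 0.11·3 + 0.22·3 + 0.23·2 + 0.24·3 + 0.14·3 + 0.06·2 = 2.71 bits/symbol.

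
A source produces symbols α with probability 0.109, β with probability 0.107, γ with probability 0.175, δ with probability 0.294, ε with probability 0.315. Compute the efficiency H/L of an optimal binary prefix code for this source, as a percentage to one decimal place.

98.3%

Entropy H = −Σ p log₂ p ≈ 2.1778 bits.
Huffman merges: 107/1000+109/1000→27/125; 7/40+27/125→391/1000; 147/500+63/200→609/1000; 391/1000+609/1000→1. L = 277/125 ≈ 2.2160.
Efficiency = H/L = 2.1778/2.2160 = 98.3%.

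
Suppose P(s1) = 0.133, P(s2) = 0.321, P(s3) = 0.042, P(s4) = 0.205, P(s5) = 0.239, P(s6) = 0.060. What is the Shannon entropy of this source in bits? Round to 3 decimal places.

H = −Σ pᵢ log₂ pᵢ.
−0.133·log₂(0.133) = 0.3871
−0.321·log₂(0.321) = 0.5262
−0.042·log₂(0.042) = 0.1921
−0.205·log₂(0.205) = 0.4687
−0.239·log₂(0.239) = 0.4935
−0.060·log₂(0.060) = 0.2435
Sum ≈ 2.3112 → 2.311 bits.

2.311 bits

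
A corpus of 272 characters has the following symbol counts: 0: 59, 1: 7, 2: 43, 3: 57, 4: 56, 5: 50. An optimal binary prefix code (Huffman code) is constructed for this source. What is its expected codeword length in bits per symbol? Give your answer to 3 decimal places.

2.551 bits/symbol

Probabilities are the counts divided by 272.
Repeatedly combine the two least-probable nodes; the expected code length is the sum of the merged weights.
merge 7/272 + 43/272 → 25/136
merge 25/136 + 25/136 → 25/68
merge 7/34 + 57/272 → 113/272
merge 59/272 + 25/68 → 159/272
merge 113/272 + 159/272 → 1
L = 25/136 + 25/68 + 113/272 + 159/272 + 1 = 347/136 ≈ 2.551 bits/symbol.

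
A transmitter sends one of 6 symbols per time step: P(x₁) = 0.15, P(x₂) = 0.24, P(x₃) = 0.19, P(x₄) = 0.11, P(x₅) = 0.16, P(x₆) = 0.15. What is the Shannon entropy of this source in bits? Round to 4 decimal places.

H = −Σ pᵢ log₂ pᵢ.
−0.15·log₂(0.15) = 0.4105
−0.24·log₂(0.24) = 0.4941
−0.19·log₂(0.19) = 0.4552
−0.11·log₂(0.11) = 0.3503
−0.16·log₂(0.16) = 0.4230
−0.15·log₂(0.15) = 0.4105
Sum ≈ 2.5438 → 2.5438 bits.

2.5438 bits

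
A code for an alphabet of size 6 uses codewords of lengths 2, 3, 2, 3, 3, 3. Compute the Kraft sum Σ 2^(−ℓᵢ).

1

With common denominator 2^3 = 8: Σ 2^(−ℓᵢ) = 2/8 + 1/8 + 2/8 + 1/8 + 1/8 + 1/8 = 8/8 = 1.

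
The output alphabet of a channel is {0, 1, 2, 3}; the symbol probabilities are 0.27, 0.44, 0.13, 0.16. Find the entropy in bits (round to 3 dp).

1.837 bits

H = −Σ pᵢ log₂ pᵢ.
−0.27·log₂(0.27) = 0.5100
−0.44·log₂(0.44) = 0.5211
−0.13·log₂(0.13) = 0.3826
−0.16·log₂(0.16) = 0.4230
Sum ≈ 1.8368 → 1.837 bits.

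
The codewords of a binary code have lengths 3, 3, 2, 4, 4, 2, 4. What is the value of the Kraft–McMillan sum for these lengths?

0.9375

With common denominator 2^4 = 16: Σ 2^(−ℓᵢ) = 2/16 + 2/16 + 4/16 + 1/16 + 1/16 + 4/16 + 1/16 = 15/16 = 0.9375.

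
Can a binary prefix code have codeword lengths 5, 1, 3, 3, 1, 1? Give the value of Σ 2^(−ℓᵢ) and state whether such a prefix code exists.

With common denominator 2^5 = 32: Σ 2^(−ℓᵢ) = 1/32 + 16/32 + 4/32 + 4/32 + 16/32 + 16/32 = 57/32 = 1.78125.
Kraft's inequality requires Σ ≤ 1; here Σ = 1.78125 > 1, so no such prefix code exists.

1.78125; no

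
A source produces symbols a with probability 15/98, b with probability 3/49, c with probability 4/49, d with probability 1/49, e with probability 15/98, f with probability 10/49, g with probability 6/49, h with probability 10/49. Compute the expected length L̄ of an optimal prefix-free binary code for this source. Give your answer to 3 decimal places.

2.837 bits/symbol

Repeatedly combine the two least-probable nodes; the expected code length is the sum of the merged weights.
merge 1/49 + 3/49 → 4/49
merge 4/49 + 4/49 → 8/49
merge 6/49 + 15/98 → 27/98
merge 15/98 + 8/49 → 31/98
merge 10/49 + 10/49 → 20/49
merge 27/98 + 31/98 → 29/49
merge 20/49 + 29/49 → 1
L = 4/49 + 8/49 + 27/98 + 31/98 + 20/49 + 29/49 + 1 = 139/49 ≈ 2.837 bits/symbol.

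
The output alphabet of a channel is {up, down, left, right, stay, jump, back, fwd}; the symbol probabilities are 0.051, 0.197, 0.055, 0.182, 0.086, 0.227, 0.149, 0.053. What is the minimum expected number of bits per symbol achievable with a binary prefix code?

Repeatedly combine the two least-probable nodes; the expected code length is the sum of the merged weights.
merge 51/1000 + 53/1000 → 13/125
merge 11/200 + 43/500 → 141/1000
merge 13/125 + 141/1000 → 49/200
merge 149/1000 + 91/500 → 331/1000
merge 197/1000 + 227/1000 → 53/125
merge 49/200 + 331/1000 → 72/125
merge 53/125 + 72/125 → 1
L = 13/125 + 141/1000 + 49/200 + 331/1000 + 53/125 + 72/125 + 1 = 2821/1000 = 2.821 bits/symbol.

2.821 bits/symbol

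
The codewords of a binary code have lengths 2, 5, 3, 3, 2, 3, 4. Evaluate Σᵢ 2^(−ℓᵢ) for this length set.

With common denominator 2^5 = 32: Σ 2^(−ℓᵢ) = 8/32 + 1/32 + 4/32 + 4/32 + 8/32 + 4/32 + 2/32 = 31/32 = 0.96875.

0.96875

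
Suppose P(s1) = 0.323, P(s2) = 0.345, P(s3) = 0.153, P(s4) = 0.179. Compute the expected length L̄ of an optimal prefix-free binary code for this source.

1.987 bits/symbol

Repeatedly combine the two least-probable nodes; the expected code length is the sum of the merged weights.
merge 153/1000 + 179/1000 → 83/250
merge 323/1000 + 83/250 → 131/200
merge 69/200 + 131/200 → 1
L = 83/250 + 131/200 + 1 = 1987/1000 = 1.987 bits/symbol.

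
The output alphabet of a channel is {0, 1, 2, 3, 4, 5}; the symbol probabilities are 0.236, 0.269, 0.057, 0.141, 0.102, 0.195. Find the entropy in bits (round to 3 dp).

2.431 bits

H = −Σ pᵢ log₂ pᵢ.
−0.236·log₂(0.236) = 0.4916
−0.269·log₂(0.269) = 0.5096
−0.057·log₂(0.057) = 0.2356
−0.141·log₂(0.141) = 0.3985
−0.102·log₂(0.102) = 0.3359
−0.195·log₂(0.195) = 0.4599
Sum ≈ 2.4311 → 2.431 bits.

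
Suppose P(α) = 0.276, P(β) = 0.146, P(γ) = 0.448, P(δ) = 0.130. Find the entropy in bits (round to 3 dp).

1.820 bits

H = −Σ pᵢ log₂ pᵢ.
−0.276·log₂(0.276) = 0.5126
−0.146·log₂(0.146) = 0.4053
−0.448·log₂(0.448) = 0.5190
−0.130·log₂(0.130) = 0.3826
Sum ≈ 1.8195 → 1.820 bits.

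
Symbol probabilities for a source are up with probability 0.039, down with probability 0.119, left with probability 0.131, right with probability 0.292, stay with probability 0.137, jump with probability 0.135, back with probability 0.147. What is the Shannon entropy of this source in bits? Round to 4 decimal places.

H = −Σ pᵢ log₂ pᵢ.
−0.039·log₂(0.039) = 0.1825
−0.119·log₂(0.119) = 0.3654
−0.131·log₂(0.131) = 0.3841
−0.292·log₂(0.292) = 0.5186
−0.137·log₂(0.137) = 0.3929
−0.135·log₂(0.135) = 0.3900
−0.147·log₂(0.147) = 0.4066
Sum ≈ 2.6402 → 2.6402 bits.

2.6402 bits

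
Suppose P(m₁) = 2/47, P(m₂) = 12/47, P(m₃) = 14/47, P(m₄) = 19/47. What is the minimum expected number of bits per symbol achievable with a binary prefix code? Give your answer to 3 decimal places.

1.894 bits/symbol

Repeatedly combine the two least-probable nodes; the expected code length is the sum of the merged weights.
merge 2/47 + 12/47 → 14/47
merge 14/47 + 14/47 → 28/47
merge 19/47 + 28/47 → 1
L = 14/47 + 28/47 + 1 = 89/47 ≈ 1.894 bits/symbol.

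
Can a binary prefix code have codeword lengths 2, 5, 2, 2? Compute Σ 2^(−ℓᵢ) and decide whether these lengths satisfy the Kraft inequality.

With common denominator 2^5 = 32: Σ 2^(−ℓᵢ) = 8/32 + 1/32 + 8/32 + 8/32 = 25/32 = 0.78125.
Kraft's inequality requires Σ ≤ 1; here Σ = 0.78125 ≤ 1, so such a prefix code exists.

0.78125; yes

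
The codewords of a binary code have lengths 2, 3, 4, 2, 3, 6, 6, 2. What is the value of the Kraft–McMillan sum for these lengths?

1.09375

With common denominator 2^6 = 64: Σ 2^(−ℓᵢ) = 16/64 + 8/64 + 4/64 + 16/64 + 8/64 + 1/64 + 1/64 + 16/64 = 70/64 = 1.09375.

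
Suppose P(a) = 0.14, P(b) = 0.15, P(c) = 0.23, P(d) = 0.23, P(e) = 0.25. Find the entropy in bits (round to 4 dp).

2.2830 bits

H = −Σ pᵢ log₂ pᵢ.
−0.14·log₂(0.14) = 0.3971
−0.15·log₂(0.15) = 0.4105
−0.23·log₂(0.23) = 0.4877
−0.23·log₂(0.23) = 0.4877
−0.25·log₂(0.25) = 0.5000
Sum ≈ 2.2830 → 2.2830 bits.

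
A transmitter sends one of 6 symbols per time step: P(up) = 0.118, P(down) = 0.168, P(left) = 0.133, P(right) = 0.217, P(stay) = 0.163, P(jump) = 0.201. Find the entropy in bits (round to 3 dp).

2.553 bits

H = −Σ pᵢ log₂ pᵢ.
−0.118·log₂(0.118) = 0.3638
−0.168·log₂(0.168) = 0.4323
−0.133·log₂(0.133) = 0.3871
−0.217·log₂(0.217) = 0.4783
−0.163·log₂(0.163) = 0.4266
−0.201·log₂(0.201) = 0.4653
Sum ≈ 2.5534 → 2.553 bits.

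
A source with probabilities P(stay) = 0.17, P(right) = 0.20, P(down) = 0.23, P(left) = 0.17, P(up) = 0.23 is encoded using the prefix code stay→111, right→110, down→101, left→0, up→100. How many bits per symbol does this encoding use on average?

L̄ = Σ pᵢ·ℓᵢ = 0.17·3 + 0.20·3 + 0.23·3 + 0.17·1 + 0.23·3 = 2.66 bits/symbol.

2.66 bits/symbol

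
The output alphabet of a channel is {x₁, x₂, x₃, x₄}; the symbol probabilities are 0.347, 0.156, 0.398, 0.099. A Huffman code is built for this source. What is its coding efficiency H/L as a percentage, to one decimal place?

Entropy H = −Σ p log₂ p ≈ 1.8073 bits.
Huffman merges: 99/1000+39/250→51/200; 51/200+347/1000→301/500; 199/500+301/500→1. L = 1857/1000 ≈ 1.8570.
Efficiency = H/L = 1.8073/1.8570 = 97.3%.

97.3%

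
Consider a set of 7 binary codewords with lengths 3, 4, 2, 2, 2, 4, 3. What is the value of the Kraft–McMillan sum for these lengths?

With common denominator 2^4 = 16: Σ 2^(−ℓᵢ) = 2/16 + 1/16 + 4/16 + 4/16 + 4/16 + 1/16 + 2/16 = 18/16 = 1.125.

1.125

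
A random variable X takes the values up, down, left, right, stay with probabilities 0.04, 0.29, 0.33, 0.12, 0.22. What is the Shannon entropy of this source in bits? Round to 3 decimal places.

H = −Σ pᵢ log₂ pᵢ.
−0.04·log₂(0.04) = 0.1858
−0.29·log₂(0.29) = 0.5179
−0.33·log₂(0.33) = 0.5278
−0.12·log₂(0.12) = 0.3671
−0.22·log₂(0.22) = 0.4806
Sum ≈ 2.0791 → 2.079 bits.

2.079 bits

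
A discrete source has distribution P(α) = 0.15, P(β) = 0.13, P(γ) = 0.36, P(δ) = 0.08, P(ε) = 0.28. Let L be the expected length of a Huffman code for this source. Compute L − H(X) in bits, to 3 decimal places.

Entropy H = −Σ p log₂ p ≈ 2.1295 bits.
Huffman merges: 2/25+13/100→21/100; 3/20+21/100→9/25; 7/25+9/25→16/25; 9/25+16/25→1. L = 221/100 ≈ 2.2100.
L − H = 2.2100 − 2.1295 = 0.080 bits.

0.080 bits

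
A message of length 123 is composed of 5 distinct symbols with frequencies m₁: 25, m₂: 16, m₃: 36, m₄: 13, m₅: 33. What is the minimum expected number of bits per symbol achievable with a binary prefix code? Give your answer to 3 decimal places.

Probabilities are the counts divided by 123.
Repeatedly combine the two least-probable nodes; the expected code length is the sum of the merged weights.
merge 13/123 + 16/123 → 29/123
merge 25/123 + 29/123 → 18/41
merge 11/41 + 12/41 → 23/41
merge 18/41 + 23/41 → 1
L = 29/123 + 18/41 + 23/41 + 1 = 275/123 ≈ 2.236 bits/symbol.

2.236 bits/symbol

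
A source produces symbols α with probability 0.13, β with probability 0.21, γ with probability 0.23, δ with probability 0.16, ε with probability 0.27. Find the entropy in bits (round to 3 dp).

2.276 bits

H = −Σ pᵢ log₂ pᵢ.
−0.13·log₂(0.13) = 0.3826
−0.21·log₂(0.21) = 0.4728
−0.23·log₂(0.23) = 0.4877
−0.16·log₂(0.16) = 0.4230
−0.27·log₂(0.27) = 0.5100
Sum ≈ 2.2762 → 2.276 bits.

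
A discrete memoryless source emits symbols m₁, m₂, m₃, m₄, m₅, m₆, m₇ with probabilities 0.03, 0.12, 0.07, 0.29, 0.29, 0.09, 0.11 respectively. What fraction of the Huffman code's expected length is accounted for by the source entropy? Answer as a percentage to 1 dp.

Entropy H = −Σ p log₂ p ≈ 2.4861 bits.
Huffman merges: 3/100+7/100→1/10; 9/100+1/10→19/100; 11/100+3/25→23/100; 19/100+23/100→21/50; 29/100+29/100→29/50; 21/50+29/50→1. L = 63/25 ≈ 2.5200.
Efficiency = H/L = 2.4861/2.5200 = 98.7%.

98.7%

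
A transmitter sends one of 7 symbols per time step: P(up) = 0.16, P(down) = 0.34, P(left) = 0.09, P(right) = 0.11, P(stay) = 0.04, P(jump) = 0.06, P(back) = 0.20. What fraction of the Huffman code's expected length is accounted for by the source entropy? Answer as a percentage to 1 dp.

Entropy H = −Σ p log₂ p ≈ 2.5088 bits.
Huffman merges: 1/25+3/50→1/10; 9/100+1/10→19/100; 11/100+4/25→27/100; 19/100+1/5→39/100; 27/100+17/50→61/100; 39/100+61/100→1. L = 64/25 ≈ 2.5600.
Efficiency = H/L = 2.5088/2.5600 = 98.0%.

98.0%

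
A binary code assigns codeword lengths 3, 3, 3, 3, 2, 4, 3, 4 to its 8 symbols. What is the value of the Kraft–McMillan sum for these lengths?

With common denominator 2^4 = 16: Σ 2^(−ℓᵢ) = 2/16 + 2/16 + 2/16 + 2/16 + 4/16 + 1/16 + 2/16 + 1/16 = 16/16 = 1.

1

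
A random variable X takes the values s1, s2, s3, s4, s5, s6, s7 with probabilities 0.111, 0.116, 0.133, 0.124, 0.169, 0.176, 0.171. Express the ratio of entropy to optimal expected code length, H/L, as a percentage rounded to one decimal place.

Entropy H = −Σ p log₂ p ≈ 2.7833 bits.
Huffman merges: 111/1000+29/250→227/1000; 31/250+133/1000→257/1000; 169/1000+171/1000→17/50; 22/125+227/1000→403/1000; 257/1000+17/50→597/1000; 403/1000+597/1000→1. L = 353/125 ≈ 2.8240.
Efficiency = H/L = 2.7833/2.8240 = 98.6%.

98.6%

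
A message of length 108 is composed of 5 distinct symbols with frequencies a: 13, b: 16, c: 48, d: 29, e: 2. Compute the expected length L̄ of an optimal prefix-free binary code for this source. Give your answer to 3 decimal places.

Probabilities are the counts divided by 108.
Repeatedly combine the two least-probable nodes; the expected code length is the sum of the merged weights.
merge 1/54 + 13/108 → 5/36
merge 5/36 + 4/27 → 31/108
merge 29/108 + 31/108 → 5/9
merge 4/9 + 5/9 → 1
L = 5/36 + 31/108 + 5/9 + 1 = 107/54 ≈ 1.981 bits/symbol.

1.981 bits/symbol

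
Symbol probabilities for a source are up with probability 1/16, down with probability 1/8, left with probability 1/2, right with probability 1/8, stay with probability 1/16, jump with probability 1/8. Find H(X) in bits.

Each probability is a power of 1/2, so log₂(1/p) is an integer.
H = Σ p·log₂(1/p) = 1/16·4 + 1/8·3 + 1/2·1 + 1/8·3 + 1/16·4 + 1/8·3 = 2.125 bits.

2.125 bits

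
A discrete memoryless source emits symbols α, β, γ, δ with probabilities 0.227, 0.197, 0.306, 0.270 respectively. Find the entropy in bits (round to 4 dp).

1.9801 bits

H = −Σ pᵢ log₂ pᵢ.
−0.227·log₂(0.227) = 0.4856
−0.197·log₂(0.197) = 0.4617
−0.306·log₂(0.306) = 0.5228
−0.270·log₂(0.270) = 0.5100
Sum ≈ 1.9801 → 1.9801 bits.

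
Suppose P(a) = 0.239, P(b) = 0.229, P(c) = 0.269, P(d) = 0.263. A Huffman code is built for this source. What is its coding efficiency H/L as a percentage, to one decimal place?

Entropy H = −Σ p log₂ p ≈ 1.9968 bits.
Huffman merges: 229/1000+239/1000→117/250; 263/1000+269/1000→133/250; 117/250+133/250→1. L = 2 ≈ 2.0000.
Efficiency = H/L = 1.9968/2.0000 = 99.8%.

99.8%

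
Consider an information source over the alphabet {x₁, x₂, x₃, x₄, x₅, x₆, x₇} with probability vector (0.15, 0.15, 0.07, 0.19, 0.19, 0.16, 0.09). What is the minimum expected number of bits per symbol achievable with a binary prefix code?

2.78 bits/symbol

Repeatedly combine the two least-probable nodes; the expected code length is the sum of the merged weights.
merge 7/100 + 9/100 → 4/25
merge 3/20 + 3/20 → 3/10
merge 4/25 + 4/25 → 8/25
merge 19/100 + 19/100 → 19/50
merge 3/10 + 8/25 → 31/50
merge 19/50 + 31/50 → 1
L = 4/25 + 3/10 + 8/25 + 19/50 + 31/50 + 1 = 139/50 = 2.78 bits/symbol.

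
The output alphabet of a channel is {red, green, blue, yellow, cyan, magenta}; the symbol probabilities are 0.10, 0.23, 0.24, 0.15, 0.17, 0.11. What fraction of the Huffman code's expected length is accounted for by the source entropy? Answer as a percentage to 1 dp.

99.2%

Entropy H = −Σ p log₂ p ≈ 2.5094 bits.
Huffman merges: 1/10+11/100→21/100; 3/20+17/100→8/25; 21/100+23/100→11/25; 6/25+8/25→14/25; 11/25+14/25→1. L = 253/100 ≈ 2.5300.
Efficiency = H/L = 2.5094/2.5300 = 99.2%.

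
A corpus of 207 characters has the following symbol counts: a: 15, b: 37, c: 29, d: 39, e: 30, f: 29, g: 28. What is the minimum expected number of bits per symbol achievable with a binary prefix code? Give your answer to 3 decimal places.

Probabilities are the counts divided by 207.
Repeatedly combine the two least-probable nodes; the expected code length is the sum of the merged weights.
merge 5/69 + 28/207 → 43/207
merge 29/207 + 29/207 → 58/207
merge 10/69 + 37/207 → 67/207
merge 13/69 + 43/207 → 82/207
merge 58/207 + 67/207 → 125/207
merge 82/207 + 125/207 → 1
L = 43/207 + 58/207 + 67/207 + 82/207 + 125/207 + 1 = 194/69 ≈ 2.812 bits/symbol.

2.812 bits/symbol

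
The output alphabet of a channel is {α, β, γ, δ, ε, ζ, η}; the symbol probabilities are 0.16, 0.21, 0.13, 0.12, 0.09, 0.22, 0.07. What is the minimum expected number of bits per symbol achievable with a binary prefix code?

2.73 bits/symbol

Repeatedly combine the two least-probable nodes; the expected code length is the sum of the merged weights.
merge 7/100 + 9/100 → 4/25
merge 3/25 + 13/100 → 1/4
merge 4/25 + 4/25 → 8/25
merge 21/100 + 11/50 → 43/100
merge 1/4 + 8/25 → 57/100
merge 43/100 + 57/100 → 1
L = 4/25 + 1/4 + 8/25 + 43/100 + 57/100 + 1 = 273/100 = 2.73 bits/symbol.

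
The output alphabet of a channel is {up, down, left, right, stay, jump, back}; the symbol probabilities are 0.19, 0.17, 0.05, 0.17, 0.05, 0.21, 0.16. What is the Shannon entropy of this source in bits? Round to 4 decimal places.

H = −Σ pᵢ log₂ pᵢ.
−0.19·log₂(0.19) = 0.4552
−0.17·log₂(0.17) = 0.4346
−0.05·log₂(0.05) = 0.2161
−0.17·log₂(0.17) = 0.4346
−0.05·log₂(0.05) = 0.2161
−0.21·log₂(0.21) = 0.4728
−0.16·log₂(0.16) = 0.4230
Sum ≈ 2.6524 → 2.6524 bits.

2.6524 bits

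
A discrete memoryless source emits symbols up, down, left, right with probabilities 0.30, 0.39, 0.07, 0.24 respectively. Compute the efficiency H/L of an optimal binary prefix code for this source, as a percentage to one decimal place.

Entropy H = −Σ p log₂ p ≈ 1.8136 bits.
Huffman merges: 7/100+6/25→31/100; 3/10+31/100→61/100; 39/100+61/100→1. L = 48/25 ≈ 1.9200.
Efficiency = H/L = 1.8136/1.9200 = 94.5%.

94.5%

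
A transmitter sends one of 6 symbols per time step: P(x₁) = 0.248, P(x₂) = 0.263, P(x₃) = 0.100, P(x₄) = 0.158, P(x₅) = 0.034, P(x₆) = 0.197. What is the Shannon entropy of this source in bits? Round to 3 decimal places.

2.386 bits

H = −Σ pᵢ log₂ pᵢ.
−0.248·log₂(0.248) = 0.4989
−0.263·log₂(0.263) = 0.5068
−0.100·log₂(0.100) = 0.3322
−0.158·log₂(0.158) = 0.4206
−0.034·log₂(0.034) = 0.1659
−0.197·log₂(0.197) = 0.4617
Sum ≈ 2.3860 → 2.386 bits.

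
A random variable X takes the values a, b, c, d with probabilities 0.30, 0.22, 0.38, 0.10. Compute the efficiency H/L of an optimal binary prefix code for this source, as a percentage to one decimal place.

96.1%

Entropy H = −Σ p log₂ p ≈ 1.8643 bits.
Huffman merges: 1/10+11/50→8/25; 3/10+8/25→31/50; 19/50+31/50→1. L = 97/50 ≈ 1.9400.
Efficiency = H/L = 1.8643/1.9400 = 96.1%.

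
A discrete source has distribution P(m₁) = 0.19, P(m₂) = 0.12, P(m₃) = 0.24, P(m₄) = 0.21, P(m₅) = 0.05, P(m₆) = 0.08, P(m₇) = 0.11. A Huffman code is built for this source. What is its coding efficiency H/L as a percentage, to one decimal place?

98.8%

Entropy H = −Σ p log₂ p ≈ 2.6471 bits.
Huffman merges: 1/20+2/25→13/100; 11/100+3/25→23/100; 13/100+19/100→8/25; 21/100+23/100→11/25; 6/25+8/25→14/25; 11/25+14/25→1. L = 67/25 ≈ 2.6800.
Efficiency = H/L = 2.6471/2.6800 = 98.8%.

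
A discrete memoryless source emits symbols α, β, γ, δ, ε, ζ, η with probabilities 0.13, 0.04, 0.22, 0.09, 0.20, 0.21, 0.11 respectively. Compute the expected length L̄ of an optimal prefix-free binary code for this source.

Repeatedly combine the two least-probable nodes; the expected code length is the sum of the merged weights.
merge 1/25 + 9/100 → 13/100
merge 11/100 + 13/100 → 6/25
merge 13/100 + 1/5 → 33/100
merge 21/100 + 11/50 → 43/100
merge 6/25 + 33/100 → 57/100
merge 43/100 + 57/100 → 1
L = 13/100 + 6/25 + 33/100 + 43/100 + 57/100 + 1 = 27/10 = 2.7 bits/symbol.

2.7 bits/symbol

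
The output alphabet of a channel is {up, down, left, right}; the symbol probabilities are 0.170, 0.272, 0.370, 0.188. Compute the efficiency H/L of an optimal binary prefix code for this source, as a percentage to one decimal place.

97.1%

Entropy H = −Σ p log₂ p ≈ 1.9295 bits.
Huffman merges: 17/100+47/250→179/500; 34/125+179/500→63/100; 37/100+63/100→1. L = 497/250 ≈ 1.9880.
Efficiency = H/L = 1.9295/1.9880 = 97.1%.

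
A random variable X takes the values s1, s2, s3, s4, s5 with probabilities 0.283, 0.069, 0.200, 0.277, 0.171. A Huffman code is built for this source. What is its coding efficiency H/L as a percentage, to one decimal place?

Entropy H = −Σ p log₂ p ≈ 2.1946 bits.
Huffman merges: 69/1000+171/1000→6/25; 1/5+6/25→11/25; 277/1000+283/1000→14/25; 11/25+14/25→1. L = 56/25 ≈ 2.2400.
Efficiency = H/L = 2.1946/2.2400 = 98.0%.

98.0%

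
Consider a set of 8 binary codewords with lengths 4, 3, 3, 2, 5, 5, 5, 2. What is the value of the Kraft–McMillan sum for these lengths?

0.90625

With common denominator 2^5 = 32: Σ 2^(−ℓᵢ) = 2/32 + 4/32 + 4/32 + 8/32 + 1/32 + 1/32 + 1/32 + 8/32 = 29/32 = 0.90625.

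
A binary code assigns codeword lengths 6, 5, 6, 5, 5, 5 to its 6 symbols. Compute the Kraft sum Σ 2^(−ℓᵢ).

0.15625

With common denominator 2^6 = 64: Σ 2^(−ℓᵢ) = 1/64 + 2/64 + 1/64 + 2/64 + 2/64 + 2/64 = 10/64 = 0.15625.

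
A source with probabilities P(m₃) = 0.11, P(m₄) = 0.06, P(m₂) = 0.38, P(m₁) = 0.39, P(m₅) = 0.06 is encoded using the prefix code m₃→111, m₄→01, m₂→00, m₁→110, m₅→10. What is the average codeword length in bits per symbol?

L̄ = Σ pᵢ·ℓᵢ = 0.11·3 + 0.06·2 + 0.38·2 + 0.39·3 + 0.06·2 = 2.5 bits/symbol.

2.5 bits/symbol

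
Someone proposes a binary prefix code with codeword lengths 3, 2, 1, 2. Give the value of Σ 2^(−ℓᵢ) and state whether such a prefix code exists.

With common denominator 2^3 = 8: Σ 2^(−ℓᵢ) = 1/8 + 2/8 + 4/8 + 2/8 = 9/8 = 1.125.
Kraft's inequality requires Σ ≤ 1; here Σ = 1.125 > 1, so no such prefix code exists.

1.125; no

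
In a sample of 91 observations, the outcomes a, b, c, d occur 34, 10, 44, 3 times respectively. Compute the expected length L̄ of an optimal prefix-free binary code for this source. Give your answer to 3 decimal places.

Probabilities are the counts divided by 91.
Repeatedly combine the two least-probable nodes; the expected code length is the sum of the merged weights.
merge 3/91 + 10/91 → 1/7
merge 1/7 + 34/91 → 47/91
merge 44/91 + 47/91 → 1
L = 1/7 + 47/91 + 1 = 151/91 ≈ 1.659 bits/symbol.

1.659 bits/symbol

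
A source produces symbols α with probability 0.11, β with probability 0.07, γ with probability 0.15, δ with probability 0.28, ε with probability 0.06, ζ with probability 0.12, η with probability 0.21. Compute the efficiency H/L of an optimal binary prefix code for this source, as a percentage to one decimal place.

Entropy H = −Σ p log₂ p ≈ 2.6270 bits.
Huffman merges: 3/50+7/100→13/100; 11/100+3/25→23/100; 13/100+3/20→7/25; 21/100+23/100→11/25; 7/25+7/25→14/25; 11/25+14/25→1. L = 66/25 ≈ 2.6400.
Efficiency = H/L = 2.6270/2.6400 = 99.5%.

99.5%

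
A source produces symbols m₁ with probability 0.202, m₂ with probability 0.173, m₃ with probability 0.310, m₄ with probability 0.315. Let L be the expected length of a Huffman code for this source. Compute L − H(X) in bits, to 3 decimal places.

0.047 bits

Entropy H = −Σ p log₂ p ≈ 1.9528 bits.
Huffman merges: 173/1000+101/500→3/8; 31/100+63/200→5/8; 3/8+5/8→1. L = 2 ≈ 2.0000.
L − H = 2.0000 − 1.9528 = 0.047 bits.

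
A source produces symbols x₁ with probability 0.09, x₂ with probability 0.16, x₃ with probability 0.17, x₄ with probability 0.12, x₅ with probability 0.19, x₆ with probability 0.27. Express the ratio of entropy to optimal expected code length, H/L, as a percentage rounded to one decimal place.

98.5%

Entropy H = −Σ p log₂ p ≈ 2.5026 bits.
Huffman merges: 9/100+3/25→21/100; 4/25+17/100→33/100; 19/100+21/100→2/5; 27/100+33/100→3/5; 2/5+3/5→1. L = 127/50 ≈ 2.5400.
Efficiency = H/L = 2.5026/2.5400 = 98.5%.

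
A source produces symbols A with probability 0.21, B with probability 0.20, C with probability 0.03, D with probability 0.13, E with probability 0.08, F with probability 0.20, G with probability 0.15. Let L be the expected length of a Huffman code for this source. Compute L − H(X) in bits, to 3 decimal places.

0.062 bits

Entropy H = −Σ p log₂ p ≈ 2.6381 bits.
Huffman merges: 3/100+2/25→11/100; 11/100+13/100→6/25; 3/20+1/5→7/20; 1/5+21/100→41/100; 6/25+7/20→59/100; 41/100+59/100→1. L = 27/10 ≈ 2.7000.
L − H = 2.7000 − 2.6381 = 0.062 bits.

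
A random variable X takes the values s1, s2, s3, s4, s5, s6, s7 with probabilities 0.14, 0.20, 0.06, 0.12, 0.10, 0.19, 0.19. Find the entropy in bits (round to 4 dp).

2.7147 bits

H = −Σ pᵢ log₂ pᵢ.
−0.14·log₂(0.14) = 0.3971
−0.20·log₂(0.20) = 0.4644
−0.06·log₂(0.06) = 0.2435
−0.12·log₂(0.12) = 0.3671
−0.10·log₂(0.10) = 0.3322
−0.19·log₂(0.19) = 0.4552
−0.19·log₂(0.19) = 0.4552
Sum ≈ 2.7147 → 2.7147 bits.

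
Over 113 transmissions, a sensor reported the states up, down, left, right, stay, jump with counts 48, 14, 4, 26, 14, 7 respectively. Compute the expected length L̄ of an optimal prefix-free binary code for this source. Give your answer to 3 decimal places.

Probabilities are the counts divided by 113.
Repeatedly combine the two least-probable nodes; the expected code length is the sum of the merged weights.
merge 4/113 + 7/113 → 11/113
merge 11/113 + 14/113 → 25/113
merge 14/113 + 25/113 → 39/113
merge 26/113 + 39/113 → 65/113
merge 48/113 + 65/113 → 1
L = 11/113 + 25/113 + 39/113 + 65/113 + 1 = 253/113 ≈ 2.239 bits/symbol.

2.239 bits/symbol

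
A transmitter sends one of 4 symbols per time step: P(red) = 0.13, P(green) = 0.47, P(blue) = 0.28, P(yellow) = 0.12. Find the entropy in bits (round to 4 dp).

H = −Σ pᵢ log₂ pᵢ.
−0.13·log₂(0.13) = 0.3826
−0.47·log₂(0.47) = 0.5120
−0.28·log₂(0.28) = 0.5142
−0.12·log₂(0.12) = 0.3671
Sum ≈ 1.7759 → 1.7759 bits.

1.7759 bits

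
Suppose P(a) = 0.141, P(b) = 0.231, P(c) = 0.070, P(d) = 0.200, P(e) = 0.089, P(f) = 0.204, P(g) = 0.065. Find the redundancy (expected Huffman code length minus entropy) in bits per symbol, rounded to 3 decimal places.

0.045 bits

Entropy H = −Σ p log₂ p ≈ 2.6546 bits.
Huffman merges: 13/200+7/100→27/200; 89/1000+27/200→28/125; 141/1000+1/5→341/1000; 51/250+28/125→107/250; 231/1000+341/1000→143/250; 107/250+143/250→1. L = 27/10 ≈ 2.7000.
L − H = 2.7000 − 2.6546 = 0.045 bits.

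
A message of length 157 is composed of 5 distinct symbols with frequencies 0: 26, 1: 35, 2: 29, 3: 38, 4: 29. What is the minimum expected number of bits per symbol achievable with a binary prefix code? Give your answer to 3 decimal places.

2.350 bits/symbol

Probabilities are the counts divided by 157.
Repeatedly combine the two least-probable nodes; the expected code length is the sum of the merged weights.
merge 26/157 + 29/157 → 55/157
merge 29/157 + 35/157 → 64/157
merge 38/157 + 55/157 → 93/157
merge 64/157 + 93/157 → 1
L = 55/157 + 64/157 + 93/157 + 1 = 369/157 ≈ 2.350 bits/symbol.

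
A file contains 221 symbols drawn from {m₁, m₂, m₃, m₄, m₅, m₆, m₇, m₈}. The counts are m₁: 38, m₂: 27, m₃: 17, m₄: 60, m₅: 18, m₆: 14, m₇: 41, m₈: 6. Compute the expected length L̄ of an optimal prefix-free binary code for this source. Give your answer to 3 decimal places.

2.792 bits/symbol

Probabilities are the counts divided by 221.
Repeatedly combine the two least-probable nodes; the expected code length is the sum of the merged weights.
merge 6/221 + 14/221 → 20/221
merge 1/13 + 18/221 → 35/221
merge 20/221 + 27/221 → 47/221
merge 35/221 + 38/221 → 73/221
merge 41/221 + 47/221 → 88/221
merge 60/221 + 73/221 → 133/221
merge 88/221 + 133/221 → 1
L = 20/221 + 35/221 + 47/221 + 73/221 + 88/221 + 133/221 + 1 = 617/221 ≈ 2.792 bits/symbol.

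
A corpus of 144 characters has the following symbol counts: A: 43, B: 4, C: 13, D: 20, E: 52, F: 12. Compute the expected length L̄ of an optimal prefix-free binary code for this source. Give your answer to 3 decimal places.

2.292 bits/symbol

Probabilities are the counts divided by 144.
Repeatedly combine the two least-probable nodes; the expected code length is the sum of the merged weights.
merge 1/36 + 1/12 → 1/9
merge 13/144 + 1/9 → 29/144
merge 5/36 + 29/144 → 49/144
merge 43/144 + 49/144 → 23/36
merge 13/36 + 23/36 → 1
L = 1/9 + 29/144 + 49/144 + 23/36 + 1 = 55/24 ≈ 2.292 bits/symbol.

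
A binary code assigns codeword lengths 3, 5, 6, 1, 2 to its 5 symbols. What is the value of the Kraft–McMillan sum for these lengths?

With common denominator 2^6 = 64: Σ 2^(−ℓᵢ) = 8/64 + 2/64 + 1/64 + 32/64 + 16/64 = 59/64 = 0.921875.

0.921875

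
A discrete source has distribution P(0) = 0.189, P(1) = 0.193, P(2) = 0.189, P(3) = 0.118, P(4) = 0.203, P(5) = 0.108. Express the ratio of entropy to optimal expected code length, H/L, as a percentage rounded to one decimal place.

97.7%

Entropy H = −Σ p log₂ p ≈ 2.5442 bits.
Huffman merges: 27/250+59/500→113/500; 189/1000+189/1000→189/500; 193/1000+203/1000→99/250; 113/500+189/500→151/250; 99/250+151/250→1. L = 651/250 ≈ 2.6040.
Efficiency = H/L = 2.5442/2.6040 = 97.7%.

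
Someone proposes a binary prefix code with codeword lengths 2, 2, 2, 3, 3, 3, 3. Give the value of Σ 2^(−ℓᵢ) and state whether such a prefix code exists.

With common denominator 2^3 = 8: Σ 2^(−ℓᵢ) = 2/8 + 2/8 + 2/8 + 1/8 + 1/8 + 1/8 + 1/8 = 10/8 = 1.25.
Kraft's inequality requires Σ ≤ 1; here Σ = 1.25 > 1, so no such prefix code exists.

1.25; no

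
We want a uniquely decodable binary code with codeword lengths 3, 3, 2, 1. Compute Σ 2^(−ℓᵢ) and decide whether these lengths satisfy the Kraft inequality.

1; yes

With common denominator 2^3 = 8: Σ 2^(−ℓᵢ) = 1/8 + 1/8 + 2/8 + 4/8 = 8/8 = 1.
Kraft's inequality requires Σ ≤ 1; here Σ = 1 ≤ 1, so such a prefix code exists.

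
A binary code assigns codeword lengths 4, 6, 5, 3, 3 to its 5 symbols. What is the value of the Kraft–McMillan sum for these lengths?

With common denominator 2^6 = 64: Σ 2^(−ℓᵢ) = 4/64 + 1/64 + 2/64 + 8/64 + 8/64 = 23/64 = 0.359375.

0.359375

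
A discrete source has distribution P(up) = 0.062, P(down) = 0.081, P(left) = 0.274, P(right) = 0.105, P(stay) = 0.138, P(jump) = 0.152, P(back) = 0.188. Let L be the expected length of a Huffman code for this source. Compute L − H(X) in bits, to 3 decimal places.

0.025 bits

Entropy H = −Σ p log₂ p ≈ 2.6563 bits.
Huffman merges: 31/500+81/1000→143/1000; 21/200+69/500→243/1000; 143/1000+19/125→59/200; 47/250+243/1000→431/1000; 137/500+59/200→569/1000; 431/1000+569/1000→1. L = 2681/1000 ≈ 2.6810.
L − H = 2.6810 − 2.6563 = 0.025 bits.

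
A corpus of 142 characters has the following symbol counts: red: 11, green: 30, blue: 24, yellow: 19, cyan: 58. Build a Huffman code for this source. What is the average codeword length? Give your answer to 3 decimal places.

2.183 bits/symbol

Probabilities are the counts divided by 142.
Repeatedly combine the two least-probable nodes; the expected code length is the sum of the merged weights.
merge 11/142 + 19/142 → 15/71
merge 12/71 + 15/71 → 27/71
merge 15/71 + 27/71 → 42/71
merge 29/71 + 42/71 → 1
L = 15/71 + 27/71 + 42/71 + 1 = 155/71 ≈ 2.183 bits/symbol.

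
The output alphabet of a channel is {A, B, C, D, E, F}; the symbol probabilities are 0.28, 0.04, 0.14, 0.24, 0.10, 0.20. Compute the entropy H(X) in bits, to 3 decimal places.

H = −Σ pᵢ log₂ pᵢ.
−0.28·log₂(0.28) = 0.5142
−0.04·log₂(0.04) = 0.1858
−0.14·log₂(0.14) = 0.3971
−0.24·log₂(0.24) = 0.4941
−0.10·log₂(0.10) = 0.3322
−0.20·log₂(0.20) = 0.4644
Sum ≈ 2.3878 → 2.388 bits.

2.388 bits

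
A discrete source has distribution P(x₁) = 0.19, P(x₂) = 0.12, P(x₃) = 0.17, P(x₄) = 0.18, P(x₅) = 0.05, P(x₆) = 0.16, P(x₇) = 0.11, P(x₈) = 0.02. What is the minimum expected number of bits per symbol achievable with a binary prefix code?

2.88 bits/symbol

Repeatedly combine the two least-probable nodes; the expected code length is the sum of the merged weights.
merge 1/50 + 1/20 → 7/100
merge 7/100 + 11/100 → 9/50
merge 3/25 + 4/25 → 7/25
merge 17/100 + 9/50 → 7/20
merge 9/50 + 19/100 → 37/100
merge 7/25 + 7/20 → 63/100
merge 37/100 + 63/100 → 1
L = 7/100 + 9/50 + 7/25 + 7/20 + 37/100 + 63/100 + 1 = 72/25 = 2.88 bits/symbol.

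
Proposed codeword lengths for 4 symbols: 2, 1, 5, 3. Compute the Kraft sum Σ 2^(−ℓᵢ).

With common denominator 2^5 = 32: Σ 2^(−ℓᵢ) = 8/32 + 16/32 + 1/32 + 4/32 = 29/32 = 0.90625.

0.90625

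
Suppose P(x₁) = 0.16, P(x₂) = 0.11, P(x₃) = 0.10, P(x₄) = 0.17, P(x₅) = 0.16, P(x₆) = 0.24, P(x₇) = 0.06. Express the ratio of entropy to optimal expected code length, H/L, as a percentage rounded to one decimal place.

98.2%

Entropy H = −Σ p log₂ p ≈ 2.7008 bits.
Huffman merges: 3/50+1/10→4/25; 11/100+4/25→27/100; 4/25+4/25→8/25; 17/100+6/25→41/100; 27/100+8/25→59/100; 41/100+59/100→1. L = 11/4 ≈ 2.7500.
Efficiency = H/L = 2.7008/2.7500 = 98.2%.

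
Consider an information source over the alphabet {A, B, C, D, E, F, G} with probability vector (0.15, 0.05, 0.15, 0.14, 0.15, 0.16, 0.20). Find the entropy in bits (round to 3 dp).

2.732 bits

H = −Σ pᵢ log₂ pᵢ.
−0.15·log₂(0.15) = 0.4105
−0.05·log₂(0.05) = 0.2161
−0.15·log₂(0.15) = 0.4105
−0.14·log₂(0.14) = 0.3971
−0.15·log₂(0.15) = 0.4105
−0.16·log₂(0.16) = 0.4230
−0.20·log₂(0.20) = 0.4644
Sum ≈ 2.7322 → 2.732 bits.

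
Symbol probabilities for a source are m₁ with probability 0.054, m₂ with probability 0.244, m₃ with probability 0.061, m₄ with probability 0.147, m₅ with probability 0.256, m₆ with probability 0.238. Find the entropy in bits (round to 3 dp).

2.373 bits

H = −Σ pᵢ log₂ pᵢ.
−0.054·log₂(0.054) = 0.2274
−0.244·log₂(0.244) = 0.4966
−0.061·log₂(0.061) = 0.2461
−0.147·log₂(0.147) = 0.4066
−0.256·log₂(0.256) = 0.5032
−0.238·log₂(0.238) = 0.4929
Sum ≈ 2.3728 → 2.373 bits.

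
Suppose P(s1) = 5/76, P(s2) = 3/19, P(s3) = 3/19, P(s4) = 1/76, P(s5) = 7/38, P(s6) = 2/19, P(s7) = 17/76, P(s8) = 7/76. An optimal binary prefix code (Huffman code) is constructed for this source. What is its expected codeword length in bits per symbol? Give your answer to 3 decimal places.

Repeatedly combine the two least-probable nodes; the expected code length is the sum of the merged weights.
merge 1/76 + 5/76 → 3/38
merge 3/38 + 7/76 → 13/76
merge 2/19 + 3/19 → 5/19
merge 3/19 + 13/76 → 25/76
merge 7/38 + 17/76 → 31/76
merge 5/19 + 25/76 → 45/76
merge 31/76 + 45/76 → 1
L = 3/38 + 13/76 + 5/19 + 25/76 + 31/76 + 45/76 + 1 = 54/19 ≈ 2.842 bits/symbol.

2.842 bits/symbol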